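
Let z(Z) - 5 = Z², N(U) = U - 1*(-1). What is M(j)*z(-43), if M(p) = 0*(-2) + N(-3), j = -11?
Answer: -3708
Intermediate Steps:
N(U) = 1 + U (N(U) = U + 1 = 1 + U)
z(Z) = 5 + Z²
M(p) = -2 (M(p) = 0*(-2) + (1 - 3) = 0 - 2 = -2)
M(j)*z(-43) = -2*(5 + (-43)²) = -2*(5 + 1849) = -2*1854 = -3708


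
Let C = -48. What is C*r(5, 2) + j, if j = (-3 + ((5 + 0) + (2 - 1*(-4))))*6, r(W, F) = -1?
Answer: 96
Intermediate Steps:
j = 48 (j = (-3 + (5 + (2 + 4)))*6 = (-3 + (5 + 6))*6 = (-3 + 11)*6 = 8*6 = 48)
C*r(5, 2) + j = -48*(-1) + 48 = 48 + 48 = 96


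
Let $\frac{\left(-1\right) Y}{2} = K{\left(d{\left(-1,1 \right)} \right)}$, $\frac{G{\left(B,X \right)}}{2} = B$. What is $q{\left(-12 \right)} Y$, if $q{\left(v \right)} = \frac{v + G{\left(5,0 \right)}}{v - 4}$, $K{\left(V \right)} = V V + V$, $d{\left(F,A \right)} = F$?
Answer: $0$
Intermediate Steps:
$G{\left(B,X \right)} = 2 B$
$K{\left(V \right)} = V + V^{2}$ ($K{\left(V \right)} = V^{2} + V = V + V^{2}$)
$q{\left(v \right)} = \frac{10 + v}{-4 + v}$ ($q{\left(v \right)} = \frac{v + 2 \cdot 5}{v - 4} = \frac{v + 10}{-4 + v} = \frac{10 + v}{-4 + v}$)
$Y = 0$ ($Y = - 2 \left(- (1 - 1)\right) = - 2 \left(\left(-1\right) 0\right) = \left(-2\right) 0 = 0$)
$q{\left(-12 \right)} Y = \frac{10 - 12}{-4 - 12} \cdot 0 = \frac{1}{-16} \left(-2\right) 0 = \left(- \frac{1}{16}\right) \left(-2\right) 0 = \frac{1}{8} \cdot 0 = 0$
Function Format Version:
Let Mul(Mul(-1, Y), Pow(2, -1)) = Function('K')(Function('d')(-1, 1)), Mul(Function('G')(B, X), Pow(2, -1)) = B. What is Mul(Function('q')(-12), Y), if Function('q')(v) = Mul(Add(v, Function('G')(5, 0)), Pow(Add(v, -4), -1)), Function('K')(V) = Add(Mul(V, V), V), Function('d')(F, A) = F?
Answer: 0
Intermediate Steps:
Function('G')(B, X) = Mul(2, B)
Function('K')(V) = Add(V, Pow(V, 2)) (Function('K')(V) = Add(Pow(V, 2), V) = Add(V, Pow(V, 2)))
Function('q')(v) = Mul(Pow(Add(-4, v), -1), Add(10, v)) (Function('q')(v) = Mul(Add(v, Mul(2, 5)), Pow(Add(v, -4), -1)) = Mul(Add(v, 10), Pow(Add(-4, v), -1)) = Mul(Add(10, v), Pow(Add(-4, v), -1)) = Mul(Pow(Add(-4, v), -1), Add(10, v)))
Y = 0 (Y = Mul(-2, Mul(-1, Add(1, -1))) = Mul(-2, Mul(-1, 0)) = Mul(-2, 0) = 0)
Mul(Function('q')(-12), Y) = Mul(Mul(Pow(Add(-4, -12), -1), Add(10, -12)), 0) = Mul(Mul(Pow(-16, -1), -2), 0) = Mul(Mul(Rational(-1, 16), -2), 0) = Mul(Rational(1, 8), 0) = 0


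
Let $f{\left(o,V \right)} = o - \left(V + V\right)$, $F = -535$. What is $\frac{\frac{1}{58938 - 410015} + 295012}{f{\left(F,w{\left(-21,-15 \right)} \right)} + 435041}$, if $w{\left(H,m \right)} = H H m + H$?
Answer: $\frac{103571927923}{157204556906} \approx 0.65884$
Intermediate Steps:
$w{\left(H,m \right)} = H + m H^{2}$ ($w{\left(H,m \right)} = H^{2} m + H = m H^{2} + H = H + m H^{2}$)
$f{\left(o,V \right)} = o - 2 V$
$\frac{\frac{1}{58938 - 410015} + 295012}{f{\left(F,w{\left(-21,-15 \right)} \right)} + 435041} = \frac{\frac{1}{58938 - 410015} + 295012}{\left(-535 - 2 \left(- 21 \left(1 - -315\right)\right)\right) + 435041} = \frac{\frac{1}{-351077} + 295012}{\left(-535 - 2 \left(- 21 \left(1 + 315\right)\right)\right) + 435041} = \frac{- \frac{1}{351077} + 295012}{\left(-535 - 2 \left(\left(-21\right) 316\right)\right) + 435041} = \frac{103571927923}{351077 \left(\left(-535 - -13272\right) + 435041\right)} = \frac{103571927923}{351077 \left(\left(-535 + 13272\right) + 435041\right)} = \frac{103571927923}{351077 \left(12737 + 435041\right)} = \frac{103571927923}{351077 \cdot 447778} = \frac{103571927923}{351077} \cdot \frac{1}{447778} = \frac{103571927923}{157204556906}$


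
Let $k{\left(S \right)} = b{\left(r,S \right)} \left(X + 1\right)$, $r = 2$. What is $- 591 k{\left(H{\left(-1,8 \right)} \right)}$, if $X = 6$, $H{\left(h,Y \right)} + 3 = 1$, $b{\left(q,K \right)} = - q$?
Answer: $8274$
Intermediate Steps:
$H{\left(h,Y \right)} = -2$ ($H{\left(h,Y \right)} = -3 + 1 = -2$)
$k{\left(S \right)} = -14$ ($k{\left(S \right)} = \left(-1\right) 2 \left(6 + 1\right) = \left(-2\right) 7 = -14$)
$- 591 k{\left(H{\left(-1,8 \right)} \right)} = \left(-591\right) \left(-14\right) = 8274$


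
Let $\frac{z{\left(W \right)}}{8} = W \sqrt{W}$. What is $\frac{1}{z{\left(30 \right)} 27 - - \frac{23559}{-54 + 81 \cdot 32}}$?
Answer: $- \frac{6643638}{901595972122391} + \frac{4637839680 \sqrt{30}}{901595972122391} \approx 2.8168 \cdot 10^{-5}$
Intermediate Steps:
$z{\left(W \right)} = 8 W^{\frac{3}{2}}$ ($z{\left(W \right)} = 8 W \sqrt{W} = 8 W^{\frac{3}{2}}$)
$\frac{1}{z{\left(30 \right)} 27 - - \frac{23559}{-54 + 81 \cdot 32}} = \frac{1}{8 \cdot 30^{\frac{3}{2}} \cdot 27 - - \frac{23559}{-54 + 81 \cdot 32}} = \frac{1}{8 \cdot 30 \sqrt{30} \cdot 27 - - \frac{23559}{-54 + 2592}} = \frac{1}{240 \sqrt{30} \cdot 27 - - \frac{23559}{2538}} = \frac{1}{6480 \sqrt{30} - \left(-23559\right) \frac{1}{2538}} = \frac{1}{6480 \sqrt{30} - - \frac{7853}{846}} = \frac{1}{6480 \sqrt{30} + \frac{7853}{846}} = \frac{1}{\frac{7853}{846} + 6480 \sqrt{30}}$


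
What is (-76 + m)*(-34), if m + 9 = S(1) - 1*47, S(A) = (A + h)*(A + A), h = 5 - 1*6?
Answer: 4488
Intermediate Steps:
h = -1 (h = 5 - 6 = -1)
S(A) = 2*A*(-1 + A) (S(A) = (A - 1)*(A + A) = (-1 + A)*(2*A) = 2*A*(-1 + A))
m = -56 (m = -9 + (2*1*(-1 + 1) - 1*47) = -9 + (2*1*0 - 47) = -9 + (0 - 47) = -9 - 47 = -56)
(-76 + m)*(-34) = (-76 - 56)*(-34) = -132*(-34) = 4488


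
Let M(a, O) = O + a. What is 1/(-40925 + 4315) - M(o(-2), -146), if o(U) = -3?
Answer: 5454889/36610 ≈ 149.00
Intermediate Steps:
1/(-40925 + 4315) - M(o(-2), -146) = 1/(-40925 + 4315) - (-146 - 3) = 1/(-36610) - 1*(-149) = -1/36610 + 149 = 5454889/36610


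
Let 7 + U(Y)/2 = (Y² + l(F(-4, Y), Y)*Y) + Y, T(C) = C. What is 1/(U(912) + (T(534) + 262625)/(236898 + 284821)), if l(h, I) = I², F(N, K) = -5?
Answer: 521719/792369263705685 ≈ 6.5843e-10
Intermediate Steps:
U(Y) = -14 + 2*Y + 2*Y² + 2*Y³ (U(Y) = -14 + 2*((Y² + Y²*Y) + Y) = -14 + 2*((Y² + Y³) + Y) = -14 + 2*(Y + Y² + Y³) = -14 + (2*Y + 2*Y² + 2*Y³) = -14 + 2*Y + 2*Y² + 2*Y³)
1/(U(912) + (T(534) + 262625)/(236898 + 284821)) = 1/((-14 + 2*912 + 2*912² + 2*912³) + (534 + 262625)/(236898 + 284821)) = 1/((-14 + 1824 + 2*831744 + 2*758550528) + 263159/521719) = 1/((-14 + 1824 + 1663488 + 1517101056) + 263159*(1/521719)) = 1/(1518766354 + 263159/521719) = 1/(792369263705685/521719) = 521719/792369263705685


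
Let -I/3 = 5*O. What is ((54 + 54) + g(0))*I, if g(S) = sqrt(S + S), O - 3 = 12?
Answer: -24300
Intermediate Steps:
O = 15 (O = 3 + 12 = 15)
g(S) = sqrt(2)*sqrt(S) (g(S) = sqrt(2*S) = sqrt(2)*sqrt(S))
I = -225 (I = -15*15 = -3*75 = -225)
((54 + 54) + g(0))*I = ((54 + 54) + sqrt(2)*sqrt(0))*(-225) = (108 + sqrt(2)*0)*(-225) = (108 + 0)*(-225) = 108*(-225) = -24300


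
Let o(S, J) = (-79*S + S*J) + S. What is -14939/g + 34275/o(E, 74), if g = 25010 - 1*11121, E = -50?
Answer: 18922307/111112 ≈ 170.30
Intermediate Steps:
g = 13889 (g = 25010 - 11121 = 13889)
o(S, J) = -78*S + J*S (o(S, J) = (-79*S + J*S) + S = -78*S + J*S)
-14939/g + 34275/o(E, 74) = -14939/13889 + 34275/((-50*(-78 + 74))) = -14939*1/13889 + 34275/((-50*(-4))) = -14939/13889 + 34275/200 = -14939/13889 + 34275*(1/200) = -14939/13889 + 1371/8 = 18922307/111112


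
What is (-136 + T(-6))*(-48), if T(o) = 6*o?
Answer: 8256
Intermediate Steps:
(-136 + T(-6))*(-48) = (-136 + 6*(-6))*(-48) = (-136 - 36)*(-48) = -172*(-48) = 8256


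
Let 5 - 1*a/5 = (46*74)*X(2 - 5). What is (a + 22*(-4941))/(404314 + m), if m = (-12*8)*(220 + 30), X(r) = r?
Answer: -57617/380314 ≈ -0.15150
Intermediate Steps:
m = -24000 (m = -96*250 = -24000)
a = 51085 (a = 25 - 5*46*74*(2 - 5) = 25 - 17020*(-3) = 25 - 5*(-10212) = 25 + 51060 = 51085)
(a + 22*(-4941))/(404314 + m) = (51085 + 22*(-4941))/(404314 - 24000) = (51085 - 108702)/380314 = -57617*1/380314 = -57617/380314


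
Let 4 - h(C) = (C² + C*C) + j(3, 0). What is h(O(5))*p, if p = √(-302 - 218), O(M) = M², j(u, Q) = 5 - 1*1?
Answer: -2500*I*√130 ≈ -28504.0*I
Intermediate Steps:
j(u, Q) = 4 (j(u, Q) = 5 - 1 = 4)
p = 2*I*√130 (p = √(-520) = 2*I*√130 ≈ 22.803*I)
h(C) = -2*C² (h(C) = 4 - ((C² + C*C) + 4) = 4 - ((C² + C²) + 4) = 4 - (2*C² + 4) = 4 - (4 + 2*C²) = 4 + (-4 - 2*C²) = -2*C²)
h(O(5))*p = (-2*(5²)²)*(2*I*√130) = (-2*25²)*(2*I*√130) = (-2*625)*(2*I*√130) = -2500*I*√130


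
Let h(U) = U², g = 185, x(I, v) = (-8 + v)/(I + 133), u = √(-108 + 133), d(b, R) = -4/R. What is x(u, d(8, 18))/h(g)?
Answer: -1/574425 ≈ -1.7409e-6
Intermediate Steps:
u = 5 (u = √25 = 5)
x(I, v) = (-8 + v)/(133 + I)
x(u, d(8, 18))/h(g) = ((-8 - 4/18)/(133 + 5))/(185²) = ((-8 - 4*1/18)/138)/34225 = ((-8 - 2/9)/138)*(1/34225) = ((1/138)*(-74/9))*(1/34225) = -37/621*1/34225 = -1/574425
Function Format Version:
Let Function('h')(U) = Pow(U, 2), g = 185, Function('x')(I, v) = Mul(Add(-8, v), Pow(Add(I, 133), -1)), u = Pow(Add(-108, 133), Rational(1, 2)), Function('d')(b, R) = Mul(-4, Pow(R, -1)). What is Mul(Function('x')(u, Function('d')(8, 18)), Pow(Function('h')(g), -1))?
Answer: Rational(-1, 574425) ≈ -1.7409e-6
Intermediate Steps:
u = 5 (u = Pow(25, Rational(1, 2)) = 5)
Function('x')(I, v) = Mul(Pow(Add(133, I), -1), Add(-8, v)) (Function('x')(I, v) = Mul(Add(-8, v), Pow(Add(133, I), -1)) = Mul(Pow(Add(133, I), -1), Add(-8, v)))
Mul(Function('x')(u, Function('d')(8, 18)), Pow(Function('h')(g), -1)) = Mul(Mul(Pow(Add(133, 5), -1), Add(-8, Mul(-4, Pow(18, -1)))), Pow(Pow(185, 2), -1)) = Mul(Mul(Pow(138, -1), Add(-8, Mul(-4, Rational(1, 18)))), Pow(34225, -1)) = Mul(Mul(Rational(1, 138), Add(-8, Rational(-2, 9))), Rational(1, 34225)) = Mul(Mul(Rational(1, 138), Rational(-74, 9)), Rational(1, 34225)) = Mul(Rational(-37, 621), Rational(1, 34225)) = Rational(-1, 574425)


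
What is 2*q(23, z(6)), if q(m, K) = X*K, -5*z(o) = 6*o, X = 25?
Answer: -360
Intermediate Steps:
z(o) = -6*o/5
q(m, K) = 25*K
2*q(23, z(6)) = 2*(25*(-6/5*6)) = 2*(25*(-36/5)) = 2*(-180) = -360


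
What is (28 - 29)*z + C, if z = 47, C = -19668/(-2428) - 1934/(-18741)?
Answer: -441338554/11375787 ≈ -38.796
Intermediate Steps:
C = 93323435/11375787 (C = -19668*(-1/2428) - 1934*(-1/18741) = 4917/607 + 1934/18741 = 93323435/11375787 ≈ 8.2037)
(28 - 29)*z + C = (28 - 29)*47 + 93323435/11375787 = -1*47 + 93323435/11375787 = -47 + 93323435/11375787 = -441338554/11375787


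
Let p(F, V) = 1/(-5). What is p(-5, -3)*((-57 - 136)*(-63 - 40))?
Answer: -19879/5 ≈ -3975.8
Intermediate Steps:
p(F, V) = -⅕
p(-5, -3)*((-57 - 136)*(-63 - 40)) = -(-57 - 136)*(-63 - 40)/5 = -(-193)*(-103)/5 = -⅕*19879 = -19879/5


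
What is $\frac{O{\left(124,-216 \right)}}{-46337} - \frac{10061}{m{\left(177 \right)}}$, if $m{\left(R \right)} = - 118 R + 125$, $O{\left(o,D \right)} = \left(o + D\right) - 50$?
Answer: $\frac{469144619}{962002457} \approx 0.48768$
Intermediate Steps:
$O{\left(o,D \right)} = -50 + D + o$ ($O{\left(o,D \right)} = \left(D + o\right) - 50 = -50 + D + o$)
$m{\left(R \right)} = 125 - 118 R$
$\frac{O{\left(124,-216 \right)}}{-46337} - \frac{10061}{m{\left(177 \right)}} = \frac{-50 - 216 + 124}{-46337} - \frac{10061}{125 - 20886} = \left(-142\right) \left(- \frac{1}{46337}\right) - \frac{10061}{125 - 20886} = \frac{142}{46337} - \frac{10061}{-20761} = \frac{142}{46337} - - \frac{10061}{20761} = \frac{142}{46337} + \frac{10061}{20761} = \frac{469144619}{962002457}$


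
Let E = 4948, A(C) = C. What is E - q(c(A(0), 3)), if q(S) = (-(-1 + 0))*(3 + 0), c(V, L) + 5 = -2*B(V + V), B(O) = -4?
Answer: 4945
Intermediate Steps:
c(V, L) = 3 (c(V, L) = -5 - 2*(-4) = -5 + 8 = 3)
q(S) = 3 (q(S) = -1*(-1)*3 = 1*3 = 3)
E - q(c(A(0), 3)) = 4948 - 1*3 = 4948 - 3 = 4945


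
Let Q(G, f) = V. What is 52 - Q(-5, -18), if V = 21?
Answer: 31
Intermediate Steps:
Q(G, f) = 21
52 - Q(-5, -18) = 52 - 1*21 = 52 - 21 = 31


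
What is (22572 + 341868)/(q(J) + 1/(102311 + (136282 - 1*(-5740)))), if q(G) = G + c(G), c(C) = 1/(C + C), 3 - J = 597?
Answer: -105785125601760/172419199921 ≈ -613.53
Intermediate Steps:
J = -594 (J = 3 - 1*597 = 3 - 597 = -594)
c(C) = 1/(2*C)
q(G) = G + 1/(2*G)
(22572 + 341868)/(q(J) + 1/(102311 + (136282 - 1*(-5740)))) = (22572 + 341868)/((-594 + (½)/(-594)) + 1/(102311 + (136282 - 1*(-5740)))) = 364440/((-594 + (½)*(-1/594)) + 1/(102311 + (136282 + 5740))) = 364440/((-594 - 1/1188) + 1/(102311 + 142022)) = 364440/(-705673/1188 + 1/244333) = 364440/(-172419199921/290267604) = 364440*(-290267604/172419199921) = -105785125601760/172419199921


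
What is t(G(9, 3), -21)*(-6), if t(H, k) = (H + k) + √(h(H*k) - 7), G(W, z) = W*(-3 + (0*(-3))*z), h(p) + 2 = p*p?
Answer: 288 - 36*√8930 ≈ -3114.0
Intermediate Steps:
h(p) = -2 + p² (h(p) = -2 + p*p = -2 + p²)
G(W, z) = -3*W (G(W, z) = W*(-3 + 0*z) = W*(-3 + 0) = W*(-3) = -3*W)
t(H, k) = H + k + √(-9 + H²*k²) (t(H, k) = (H + k) + √((-2 + (H*k)²) - 7) = (H + k) + √((-2 + H²*k²) - 7) = (H + k) + √(-9 + H²*k²) = H + k + √(-9 + H²*k²))
t(G(9, 3), -21)*(-6) = (-3*9 - 21 + √(-9 + (-3*9)²*(-21)²))*(-6) = (-27 - 21 + √(-9 + (-27)²*441))*(-6) = (-27 - 21 + √(-9 + 729*441))*(-6) = (-27 - 21 + √(-9 + 321489))*(-6) = (-27 - 21 + √321480)*(-6) = (-27 - 21 + 6*√8930)*(-6) = (-48 + 6*√8930)*(-6) = 288 - 36*√8930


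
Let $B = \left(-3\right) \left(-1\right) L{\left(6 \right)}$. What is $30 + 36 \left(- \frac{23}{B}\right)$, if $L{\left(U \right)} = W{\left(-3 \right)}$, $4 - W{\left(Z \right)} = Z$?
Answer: $- \frac{66}{7} \approx -9.4286$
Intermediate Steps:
$W{\left(Z \right)} = 4 - Z$
$L{\left(U \right)} = 7$ ($L{\left(U \right)} = 4 - -3 = 4 + 3 = 7$)
$B = 21$ ($B = \left(-3\right) \left(-1\right) 7 = 3 \cdot 7 = 21$)
$30 + 36 \left(- \frac{23}{B}\right) = 30 + 36 \left(- \frac{23}{21}\right) = 30 - \frac{276}{7} = - \frac{66}{7}$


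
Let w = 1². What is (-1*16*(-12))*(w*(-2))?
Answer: -384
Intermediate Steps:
w = 1
(-1*16*(-12))*(w*(-2)) = (-1*16*(-12))*(1*(-2)) = -16*(-12)*(-2) = 192*(-2) = -384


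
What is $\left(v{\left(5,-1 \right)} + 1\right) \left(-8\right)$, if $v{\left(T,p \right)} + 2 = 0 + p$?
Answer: $16$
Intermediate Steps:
$v{\left(T,p \right)} = -2 + p$ ($v{\left(T,p \right)} = -2 + \left(0 + p\right) = -2 + p$)
$\left(v{\left(5,-1 \right)} + 1\right) \left(-8\right) = \left(\left(-2 - 1\right) + 1\right) \left(-8\right) = \left(-3 + 1\right) \left(-8\right) = \left(-2\right) \left(-8\right) = 16$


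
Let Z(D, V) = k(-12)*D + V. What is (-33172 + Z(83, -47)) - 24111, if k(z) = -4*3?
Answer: -58326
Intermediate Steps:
k(z) = -12
Z(D, V) = V - 12*D (Z(D, V) = -12*D + V = V - 12*D)
(-33172 + Z(83, -47)) - 24111 = (-33172 + (-47 - 12*83)) - 24111 = (-33172 + (-47 - 996)) - 24111 = (-33172 - 1043) - 24111 = -34215 - 24111 = -58326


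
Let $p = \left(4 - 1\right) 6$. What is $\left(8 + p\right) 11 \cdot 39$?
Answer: $11154$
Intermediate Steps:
$p = 18$ ($p = 3 \cdot 6 = 18$)
$\left(8 + p\right) 11 \cdot 39 = \left(8 + 18\right) 11 \cdot 39 = 26 \cdot 11 \cdot 39 = 286 \cdot 39 = 11154$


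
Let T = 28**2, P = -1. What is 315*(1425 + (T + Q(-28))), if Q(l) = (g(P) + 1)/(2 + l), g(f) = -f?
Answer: 9045540/13 ≈ 6.9581e+5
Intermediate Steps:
T = 784
Q(l) = 2/(2 + l) (Q(l) = (-1*(-1) + 1)/(2 + l) = (1 + 1)/(2 + l) = 2/(2 + l))
315*(1425 + (T + Q(-28))) = 315*(1425 + (784 + 2/(2 - 28))) = 315*(1425 + (784 + 2/(-26))) = 315*(1425 + (784 + 2*(-1/26))) = 315*(1425 + (784 - 1/13)) = 315*(1425 + 10191/13) = 315*(28716/13) = 9045540/13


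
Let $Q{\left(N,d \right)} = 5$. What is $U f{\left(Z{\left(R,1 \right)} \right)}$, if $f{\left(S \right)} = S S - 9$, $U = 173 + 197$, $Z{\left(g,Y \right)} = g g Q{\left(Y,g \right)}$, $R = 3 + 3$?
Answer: $11984670$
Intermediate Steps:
$R = 6$
$Z{\left(g,Y \right)} = 5 g^{2}$ ($Z{\left(g,Y \right)} = g g 5 = g^{2} \cdot 5 = 5 g^{2}$)
$U = 370$
$f{\left(S \right)} = -9 + S^{2}$ ($f{\left(S \right)} = S^{2} - 9 = -9 + S^{2}$)
$U f{\left(Z{\left(R,1 \right)} \right)} = 370 \left(-9 + \left(5 \cdot 6^{2}\right)^{2}\right) = 370 \left(-9 + \left(5 \cdot 36\right)^{2}\right) = 370 \left(-9 + 180^{2}\right) = 370 \left(-9 + 32400\right) = 370 \cdot 32391 = 11984670$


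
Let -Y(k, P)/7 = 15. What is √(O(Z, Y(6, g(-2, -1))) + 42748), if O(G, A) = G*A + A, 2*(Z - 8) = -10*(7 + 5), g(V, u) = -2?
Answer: √48103 ≈ 219.32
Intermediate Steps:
Y(k, P) = -105 (Y(k, P) = -7*15 = -105)
Z = -52 (Z = 8 + (-10*(7 + 5))/2 = 8 + (-10*12)/2 = 8 + (½)*(-120) = 8 - 60 = -52)
O(G, A) = A + A*G (O(G, A) = A*G + A = A + A*G)
√(O(Z, Y(6, g(-2, -1))) + 42748) = √(-105*(1 - 52) + 42748) = √(-105*(-51) + 42748) = √(5355 + 42748) = √48103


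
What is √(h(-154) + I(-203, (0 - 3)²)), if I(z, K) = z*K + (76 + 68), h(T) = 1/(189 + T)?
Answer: 2*I*√515410/35 ≈ 41.024*I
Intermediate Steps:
I(z, K) = 144 + K*z (I(z, K) = K*z + 144 = 144 + K*z)
√(h(-154) + I(-203, (0 - 3)²)) = √(1/(189 - 154) + (144 + (0 - 3)²*(-203))) = √(1/35 + (144 + (-3)²*(-203))) = √(1/35 + (144 + 9*(-203))) = √(1/35 + (144 - 1827)) = √(1/35 - 1683) = √(-58904/35) = 2*I*√515410/35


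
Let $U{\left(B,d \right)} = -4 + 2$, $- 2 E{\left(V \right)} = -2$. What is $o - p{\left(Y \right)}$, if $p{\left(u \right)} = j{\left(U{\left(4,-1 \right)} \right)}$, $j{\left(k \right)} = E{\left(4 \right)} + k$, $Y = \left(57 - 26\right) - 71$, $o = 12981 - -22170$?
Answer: $35152$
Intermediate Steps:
$o = 35151$ ($o = 12981 + 22170 = 35151$)
$E{\left(V \right)} = 1$ ($E{\left(V \right)} = \left(- \frac{1}{2}\right) \left(-2\right) = 1$)
$Y = -40$ ($Y = 31 - 71 = -40$)
$U{\left(B,d \right)} = -2$
$j{\left(k \right)} = 1 + k$
$p{\left(u \right)} = -1$ ($p{\left(u \right)} = 1 - 2 = -1$)
$o - p{\left(Y \right)} = 35151 - -1 = 35151 + 1 = 35152$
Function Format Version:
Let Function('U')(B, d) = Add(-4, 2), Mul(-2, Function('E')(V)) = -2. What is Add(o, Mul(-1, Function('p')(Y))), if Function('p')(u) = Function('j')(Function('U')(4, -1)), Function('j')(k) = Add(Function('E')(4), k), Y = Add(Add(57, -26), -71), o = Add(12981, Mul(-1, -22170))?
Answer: 35152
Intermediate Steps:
o = 35151 (o = Add(12981, 22170) = 35151)
Function('E')(V) = 1 (Function('E')(V) = Mul(Rational(-1, 2), -2) = 1)
Y = -40 (Y = Add(31, -71) = -40)
Function('U')(B, d) = -2
Function('j')(k) = Add(1, k)
Function('p')(u) = -1 (Function('p')(u) = Add(1, -2) = -1)
Add(o, Mul(-1, Function('p')(Y))) = Add(35151, Mul(-1, -1)) = Add(35151, 1) = 35152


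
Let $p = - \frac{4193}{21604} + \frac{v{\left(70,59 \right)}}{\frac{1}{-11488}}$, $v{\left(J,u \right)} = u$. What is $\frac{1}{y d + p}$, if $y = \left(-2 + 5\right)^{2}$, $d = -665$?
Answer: $- \frac{21604}{14772322501} \approx -1.4625 \cdot 10^{-6}$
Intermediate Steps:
$y = 9$ ($y = 3^{2} = 9$)
$p = - \frac{14643022561}{21604}$ ($p = - \frac{4193}{21604} + \frac{59}{\frac{1}{-11488}} = \left(-4193\right) \frac{1}{21604} + \frac{59}{- \frac{1}{11488}} = - \frac{4193}{21604} + 59 \left(-11488\right) = - \frac{4193}{21604} - 677792 = - \frac{14643022561}{21604} \approx -6.7779 \cdot 10^{5}$)
$\frac{1}{y d + p} = \frac{1}{9 \left(-665\right) - \frac{14643022561}{21604}} = \frac{1}{-5985 - \frac{14643022561}{21604}} = \frac{1}{- \frac{14772322501}{21604}} = - \frac{21604}{14772322501}$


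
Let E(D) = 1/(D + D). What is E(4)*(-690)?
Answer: -345/4 ≈ -86.250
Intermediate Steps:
E(D) = 1/(2*D)
E(4)*(-690) = ((½)/4)*(-690) = ((½)*(¼))*(-690) = (⅛)*(-690) = -345/4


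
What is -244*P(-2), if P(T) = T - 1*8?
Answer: 2440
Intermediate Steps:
P(T) = -8 + T (P(T) = T - 8 = -8 + T)
-244*P(-2) = -244*(-8 - 2) = -244*(-10) = 2440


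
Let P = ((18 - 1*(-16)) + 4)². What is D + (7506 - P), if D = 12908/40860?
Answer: 61926557/10215 ≈ 6062.3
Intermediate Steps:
D = 3227/10215 (D = 12908*(1/40860) = 3227/10215 ≈ 0.31591)
P = 1444 (P = ((18 + 16) + 4)² = (34 + 4)² = 38² = 1444)
D + (7506 - P) = 3227/10215 + (7506 - 1*1444) = 3227/10215 + (7506 - 1444) = 3227/10215 + 6062 = 61926557/10215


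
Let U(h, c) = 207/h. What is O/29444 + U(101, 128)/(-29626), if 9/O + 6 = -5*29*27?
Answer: -3987510717/57575377381804 ≈ -6.9257e-5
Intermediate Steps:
O = -3/1307 (O = 9/(-6 - 5*29*27) = 9/(-6 - 145*27) = 9/(-6 - 3915) = 9/(-3921) = 9*(-1/3921) = -3/1307 ≈ -0.0022953)
O/29444 + U(101, 128)/(-29626) = -3/1307/29444 + (207/101)/(-29626) = -3/1307*1/29444 + (207*(1/101))*(-1/29626) = -3/38483308 + (207/101)*(-1/29626) = -3/38483308 - 207/2992226 = -3987510717/57575377381804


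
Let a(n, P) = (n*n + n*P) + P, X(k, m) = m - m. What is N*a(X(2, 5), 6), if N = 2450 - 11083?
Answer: -51798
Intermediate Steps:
X(k, m) = 0
a(n, P) = P + n² + P*n (a(n, P) = (n² + P*n) + P = P + n² + P*n)
N = -8633
N*a(X(2, 5), 6) = -8633*(6 + 0² + 6*0) = -8633*(6 + 0 + 0) = -8633*6 = -51798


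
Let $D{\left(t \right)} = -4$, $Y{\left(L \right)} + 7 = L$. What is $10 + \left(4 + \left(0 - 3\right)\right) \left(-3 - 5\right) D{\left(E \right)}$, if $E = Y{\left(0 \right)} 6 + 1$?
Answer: $42$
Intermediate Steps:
$Y{\left(L \right)} = -7 + L$
$E = -41$ ($E = \left(-7 + 0\right) 6 + 1 = \left(-7\right) 6 + 1 = -42 + 1 = -41$)
$10 + \left(4 + \left(0 - 3\right)\right) \left(-3 - 5\right) D{\left(E \right)} = 10 + \left(4 + \left(0 - 3\right)\right) \left(-3 - 5\right) \left(-4\right) = 10 + \left(4 + \left(0 - 3\right)\right) \left(-8\right) \left(-4\right) = 10 + \left(4 - 3\right) \left(-8\right) \left(-4\right) = 10 + 1 \left(-8\right) \left(-4\right) = 10 - -32 = 10 + 32 = 42$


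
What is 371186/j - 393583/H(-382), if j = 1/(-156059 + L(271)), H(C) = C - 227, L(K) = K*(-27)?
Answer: -36931515923441/609 ≈ -6.0643e+10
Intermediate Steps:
L(K) = -27*K
H(C) = -227 + C
j = -1/163376 (j = 1/(-156059 - 27*271) = 1/(-156059 - 7317) = 1/(-163376) = -1/163376 ≈ -6.1208e-6)
371186/j - 393583/H(-382) = 371186/(-1/163376) - 393583/(-227 - 382) = 371186*(-163376) - 393583/(-609) = -60642883936 - 393583*(-1/609) = -60642883936 + 393583/609 = -36931515923441/609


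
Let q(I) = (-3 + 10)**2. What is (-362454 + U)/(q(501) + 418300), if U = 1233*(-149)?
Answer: -546171/418349 ≈ -1.3055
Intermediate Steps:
U = -183717
q(I) = 49 (q(I) = 7**2 = 49)
(-362454 + U)/(q(501) + 418300) = (-362454 - 183717)/(49 + 418300) = -546171/418349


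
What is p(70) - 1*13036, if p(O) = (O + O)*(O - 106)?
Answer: -18076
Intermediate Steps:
p(O) = 2*O*(-106 + O) (p(O) = (2*O)*(-106 + O) = 2*O*(-106 + O))
p(70) - 1*13036 = 2*70*(-106 + 70) - 1*13036 = 2*70*(-36) - 13036 = -5040 - 13036 = -18076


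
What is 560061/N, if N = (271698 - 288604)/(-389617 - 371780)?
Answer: 426428765217/16906 ≈ 2.5224e+7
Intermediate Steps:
N = 16906/761397 (N = -16906/(-761397) = -16906*(-1/761397) = 16906/761397 ≈ 0.022204)
560061/N = 560061/(16906/761397) = 560061*(761397/16906) = 426428765217/16906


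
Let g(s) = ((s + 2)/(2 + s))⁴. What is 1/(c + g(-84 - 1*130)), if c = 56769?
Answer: 1/56770 ≈ 1.7615e-5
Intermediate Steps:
g(s) = 1 (g(s) = ((2 + s)/(2 + s))⁴ = 1⁴ = 1)
1/(c + g(-84 - 1*130)) = 1/(56769 + 1) = 1/56770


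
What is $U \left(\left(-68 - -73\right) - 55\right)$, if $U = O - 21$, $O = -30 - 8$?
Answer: $2950$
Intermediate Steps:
$O = -38$ ($O = -30 - 8 = -38$)
$U = -59$ ($U = -38 - 21 = -59$)
$U \left(\left(-68 - -73\right) - 55\right) = - 59 \left(\left(-68 - -73\right) - 55\right) = - 59 \left(\left(-68 + 73\right) - 55\right) = - 59 \left(5 - 55\right) = \left(-59\right) \left(-50\right) = 2950$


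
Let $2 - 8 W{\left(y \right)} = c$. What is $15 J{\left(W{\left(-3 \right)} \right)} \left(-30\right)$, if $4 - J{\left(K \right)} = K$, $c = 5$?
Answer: $- \frac{7875}{4} \approx -1968.8$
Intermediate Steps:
$W{\left(y \right)} = - \frac{3}{8}$ ($W{\left(y \right)} = \frac{1}{4} - \frac{5}{8} = - \frac{3}{8}$)
$J{\left(K \right)} = 4 - K$
$15 J{\left(W{\left(-3 \right)} \right)} \left(-30\right) = 15 \left(4 - - \frac{3}{8}\right) \left(-30\right) = 15 \left(4 + \frac{3}{8}\right) \left(-30\right) = 15 \cdot \frac{35}{8} \left(-30\right) = \frac{525}{8} \left(-30\right) = - \frac{7875}{4}$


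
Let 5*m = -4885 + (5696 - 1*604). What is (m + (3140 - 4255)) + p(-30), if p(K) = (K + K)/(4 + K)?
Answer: -69634/65 ≈ -1071.3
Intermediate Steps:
p(K) = 2*K/(4 + K) (p(K) = (2*K)/(4 + K) = 2*K/(4 + K))
m = 207/5 (m = (-4885 + (5696 - 1*604))/5 = (-4885 + (5696 - 604))/5 = (-4885 + 5092)/5 = (1/5)*207 = 207/5 ≈ 41.400)
(m + (3140 - 4255)) + p(-30) = (207/5 + (3140 - 4255)) + 2*(-30)/(4 - 30) = (207/5 - 1115) + 2*(-30)/(-26) = -5368/5 + 2*(-30)*(-1/26) = -5368/5 + 30/13 = -69634/65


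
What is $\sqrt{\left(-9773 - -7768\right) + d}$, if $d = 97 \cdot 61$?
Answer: $2 \sqrt{978} \approx 62.546$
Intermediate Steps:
$d = 5917$
$\sqrt{\left(-9773 - -7768\right) + d} = \sqrt{\left(-9773 - -7768\right) + 5917} = \sqrt{\left(-9773 + 7768\right) + 5917} = \sqrt{-2005 + 5917} = \sqrt{3912} = 2 \sqrt{978}$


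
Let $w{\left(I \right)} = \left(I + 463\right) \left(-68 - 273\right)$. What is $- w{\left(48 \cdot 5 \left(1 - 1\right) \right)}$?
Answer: $157883$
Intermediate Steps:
$w{\left(I \right)} = -157883 - 341 I$ ($w{\left(I \right)} = \left(463 + I\right) \left(-341\right) = -157883 - 341 I$)
$- w{\left(48 \cdot 5 \left(1 - 1\right) \right)} = - (-157883 - 341 \cdot 48 \cdot 5 \left(1 - 1\right)) = - (-157883 - 341 \cdot 240 \left(1 - 1\right)) = - (-157883 - 341 \cdot 240 \cdot 0) = - (-157883 - 0) = - (-157883 + 0) = \left(-1\right) \left(-157883\right) = 157883$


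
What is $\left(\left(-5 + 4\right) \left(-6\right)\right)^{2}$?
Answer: $36$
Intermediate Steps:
$\left(\left(-5 + 4\right) \left(-6\right)\right)^{2} = \left(\left(-1\right) \left(-6\right)\right)^{2} = 6^{2} = 36$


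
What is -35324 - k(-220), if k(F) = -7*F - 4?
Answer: -36860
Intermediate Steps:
k(F) = -4 - 7*F
-35324 - k(-220) = -35324 - (-4 - 7*(-220)) = -35324 - (-4 + 1540) = -35324 - 1*1536 = -35324 - 1536 = -36860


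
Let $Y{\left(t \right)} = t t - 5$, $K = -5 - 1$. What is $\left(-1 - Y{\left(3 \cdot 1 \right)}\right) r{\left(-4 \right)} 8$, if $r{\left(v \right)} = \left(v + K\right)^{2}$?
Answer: $-4000$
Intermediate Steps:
$K = -6$
$Y{\left(t \right)} = -5 + t^{2}$ ($Y{\left(t \right)} = t^{2} - 5 = -5 + t^{2}$)
$r{\left(v \right)} = \left(-6 + v\right)^{2}$ ($r{\left(v \right)} = \left(v - 6\right)^{2} = \left(-6 + v\right)^{2}$)
$\left(-1 - Y{\left(3 \cdot 1 \right)}\right) r{\left(-4 \right)} 8 = \left(-1 - \left(-5 + \left(3 \cdot 1\right)^{2}\right)\right) \left(-6 - 4\right)^{2} \cdot 8 = \left(-1 - \left(-5 + 3^{2}\right)\right) \left(-10\right)^{2} \cdot 8 = \left(-1 - \left(-5 + 9\right)\right) 100 \cdot 8 = \left(-1 - 4\right) 100 \cdot 8 = \left(-5\right) 100 \cdot 8 = \left(-500\right) 8 = -4000$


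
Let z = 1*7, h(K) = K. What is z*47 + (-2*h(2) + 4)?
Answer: 329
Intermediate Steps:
z = 7
z*47 + (-2*h(2) + 4) = 7*47 + (-2*2 + 4) = 329 + (-4 + 4) = 329 + 0 = 329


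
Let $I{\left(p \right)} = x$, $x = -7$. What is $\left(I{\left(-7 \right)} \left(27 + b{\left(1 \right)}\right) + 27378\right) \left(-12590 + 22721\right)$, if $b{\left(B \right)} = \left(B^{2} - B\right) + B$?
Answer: $275380842$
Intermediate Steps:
$I{\left(p \right)} = -7$
$b{\left(B \right)} = B^{2}$
$\left(I{\left(-7 \right)} \left(27 + b{\left(1 \right)}\right) + 27378\right) \left(-12590 + 22721\right) = \left(- 7 \left(27 + 1^{2}\right) + 27378\right) \left(-12590 + 22721\right) = \left(- 7 \left(27 + 1\right) + 27378\right) 10131 = \left(\left(-7\right) 28 + 27378\right) 10131 = \left(-196 + 27378\right) 10131 = 27182 \cdot 10131 = 275380842$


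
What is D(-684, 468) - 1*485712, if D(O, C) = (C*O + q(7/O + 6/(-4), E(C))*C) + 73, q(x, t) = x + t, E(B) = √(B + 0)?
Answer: -15322698/19 + 2808*√13 ≈ -7.9633e+5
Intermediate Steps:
E(B) = √B
q(x, t) = t + x
D(O, C) = 73 + C*O + C*(-3/2 + √C + 7/O) (D(O, C) = (C*O + (√C + (7/O + 6/(-4)))*C) + 73 = (C*O + (√C + (7/O + 6*(-¼)))*C) + 73 = (C*O + (√C + (7/O - 3/2))*C) + 73 = (C*O + (√C + (-3/2 + 7/O))*C) + 73 = (C*O + (-3/2 + √C + 7/O)*C) + 73 = (C*O + C*(-3/2 + √C + 7/O)) + 73 = 73 + C*O + C*(-3/2 + √C + 7/O))
D(-684, 468) - 1*485712 = (73 + 468^(3/2) - 3/2*468 + 468*(-684) + 7*468/(-684)) - 1*485712 = (73 + 2808*√13 - 702 - 320112 + 7*468*(-1/684)) - 485712 = (73 + 2808*√13 - 702 - 320112 - 91/19) - 485712 = (-6094170/19 + 2808*√13) - 485712 = -15322698/19 + 2808*√13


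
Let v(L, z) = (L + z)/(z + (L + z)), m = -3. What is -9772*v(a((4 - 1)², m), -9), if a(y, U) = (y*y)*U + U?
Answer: -207655/22 ≈ -9438.9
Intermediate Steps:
a(y, U) = U + U*y² (a(y, U) = y²*U + U = U*y² + U = U + U*y²)
v(L, z) = (L + z)/(L + 2*z)
-9772*v(a((4 - 1)², m), -9) = -9772*(-3*(1 + ((4 - 1)²)²) - 9)/(-3*(1 + ((4 - 1)²)²) + 2*(-9)) = -9772*(-3*(1 + (3²)²) - 9)/(-3*(1 + (3²)²) - 18) = -9772*(-3*(1 + 9²) - 9)/(-3*(1 + 9²) - 18) = -9772*(-3*(1 + 81) - 9)/(-3*(1 + 81) - 18) = -9772*(-3*82 - 9)/(-3*82 - 18) = -9772*(-246 - 9)/(-246 - 18) = -9772*(-255)/(-264) = -(-2443)*(-255)/66 = -9772*85/88 = -207655/22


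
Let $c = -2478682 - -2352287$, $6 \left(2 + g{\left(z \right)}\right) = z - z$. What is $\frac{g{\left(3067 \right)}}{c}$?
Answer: $\frac{2}{126395} \approx 1.5823 \cdot 10^{-5}$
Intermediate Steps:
$g{\left(z \right)} = -2$ ($g{\left(z \right)} = -2 + \frac{z - z}{6} = -2 + \frac{1}{6} \cdot 0 = -2 + 0 = -2$)
$c = -126395$ ($c = -2478682 + 2352287 = -126395$)
$\frac{g{\left(3067 \right)}}{c} = - \frac{2}{-126395} = \left(-2\right) \left(- \frac{1}{126395}\right) = \frac{2}{126395}$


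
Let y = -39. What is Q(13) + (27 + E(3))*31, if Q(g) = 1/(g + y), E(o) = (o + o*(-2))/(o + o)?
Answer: 10679/13 ≈ 821.46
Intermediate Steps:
E(o) = -½ (E(o) = (o - 2*o)/((2*o)) = (-o)*(1/(2*o)) = -½)
Q(g) = 1/(-39 + g) (Q(g) = 1/(g - 39) = 1/(-39 + g))
Q(13) + (27 + E(3))*31 = 1/(-39 + 13) + (27 - ½)*31 = 1/(-26) + (53/2)*31 = -1/26 + 1643/2 = 10679/13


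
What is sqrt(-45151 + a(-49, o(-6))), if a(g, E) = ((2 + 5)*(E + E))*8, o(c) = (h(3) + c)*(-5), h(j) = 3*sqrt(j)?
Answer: sqrt(-41791 - 1680*sqrt(3)) ≈ 211.43*I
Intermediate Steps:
o(c) = -15*sqrt(3) - 5*c (o(c) = (3*sqrt(3) + c)*(-5) = (c + 3*sqrt(3))*(-5) = -15*sqrt(3) - 5*c)
a(g, E) = 112*E (a(g, E) = (7*(2*E))*8 = (14*E)*8 = 112*E)
sqrt(-45151 + a(-49, o(-6))) = sqrt(-45151 + 112*(-15*sqrt(3) - 5*(-6))) = sqrt(-45151 + 112*(-15*sqrt(3) + 30)) = sqrt(-45151 + 112*(30 - 15*sqrt(3))) = sqrt(-45151 + (3360 - 1680*sqrt(3))) = sqrt(-41791 - 1680*sqrt(3))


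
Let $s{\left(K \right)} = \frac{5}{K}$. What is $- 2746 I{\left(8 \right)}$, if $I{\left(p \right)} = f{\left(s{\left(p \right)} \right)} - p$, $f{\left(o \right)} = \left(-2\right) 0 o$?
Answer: $21968$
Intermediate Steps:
$f{\left(o \right)} = 0$ ($f{\left(o \right)} = 0 o = 0$)
$I{\left(p \right)} = - p$ ($I{\left(p \right)} = 0 - p = - p$)
$- 2746 I{\left(8 \right)} = - 2746 \left(\left(-1\right) 8\right) = \left(-2746\right) \left(-8\right) = 21968$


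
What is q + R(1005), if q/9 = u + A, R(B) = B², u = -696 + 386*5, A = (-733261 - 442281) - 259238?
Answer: -11891889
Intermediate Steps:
A = -1434780 (A = -1175542 - 259238 = -1434780)
u = 1234 (u = -696 + 1930 = 1234)
q = -12901914 (q = 9*(1234 - 1434780) = 9*(-1433546) = -12901914)
q + R(1005) = -12901914 + 1005² = -12901914 + 1010025 = -11891889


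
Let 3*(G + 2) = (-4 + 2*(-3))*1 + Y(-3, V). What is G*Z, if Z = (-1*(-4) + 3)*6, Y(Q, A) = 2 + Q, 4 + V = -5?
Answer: -238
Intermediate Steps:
V = -9 (V = -4 - 5 = -9)
Z = 42 (Z = (4 + 3)*6 = 7*6 = 42)
G = -17/3 (G = -2 + ((-4 + 2*(-3))*1 + (2 - 3))/3 = -2 + ((-4 - 6)*1 - 1)/3 = -2 + (-10*1 - 1)/3 = -2 + (-10 - 1)/3 = -2 + (⅓)*(-11) = -2 - 11/3 = -17/3 ≈ -5.6667)
G*Z = -17/3*42 = -238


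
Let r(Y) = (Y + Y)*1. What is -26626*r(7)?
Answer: -372764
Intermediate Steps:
r(Y) = 2*Y (r(Y) = (2*Y)*1 = 2*Y)
-26626*r(7) = -53252*7 = -26626*14 = -372764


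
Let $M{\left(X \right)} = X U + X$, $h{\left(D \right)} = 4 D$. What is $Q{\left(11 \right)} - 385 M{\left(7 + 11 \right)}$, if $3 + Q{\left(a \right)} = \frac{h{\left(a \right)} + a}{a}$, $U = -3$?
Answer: $13862$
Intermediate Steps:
$M{\left(X \right)} = - 2 X$ ($M{\left(X \right)} = X \left(-3\right) + X = - 3 X + X = - 2 X$)
$Q{\left(a \right)} = 2$ ($Q{\left(a \right)} = -3 + \frac{4 a + a}{a} = -3 + \frac{5 a}{a} = -3 + 5 = 2$)
$Q{\left(11 \right)} - 385 M{\left(7 + 11 \right)} = 2 - 385 \left(- 2 \left(7 + 11\right)\right) = 2 - 385 \left(\left(-2\right) 18\right) = 2 - -13860 = 2 + 13860 = 13862$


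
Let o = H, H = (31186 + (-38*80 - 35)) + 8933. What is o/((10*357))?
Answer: 882/85 ≈ 10.376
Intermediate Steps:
H = 37044 (H = (31186 + (-3040 - 35)) + 8933 = (31186 - 3075) + 8933 = 28111 + 8933 = 37044)
o = 37044
o/((10*357)) = 37044/((10*357)) = 37044/3570 = 37044*(1/3570) = 882/85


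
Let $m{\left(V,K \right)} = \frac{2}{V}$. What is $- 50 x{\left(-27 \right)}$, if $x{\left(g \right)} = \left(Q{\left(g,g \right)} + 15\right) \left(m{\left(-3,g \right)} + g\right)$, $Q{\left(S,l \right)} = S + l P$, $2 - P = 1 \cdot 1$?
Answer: $-53950$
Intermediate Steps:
$P = 1$ ($P = 2 - 1 \cdot 1 = 2 - 1 = 1$)
$Q{\left(S,l \right)} = S + l$ ($Q{\left(S,l \right)} = S + l 1 = S + l$)
$x{\left(g \right)} = \left(15 + 2 g\right) \left(- \frac{2}{3} + g\right)$ ($x{\left(g \right)} = \left(\left(g + g\right) + 15\right) \left(\frac{2}{-3} + g\right) = \left(2 g + 15\right) \left(2 \left(- \frac{1}{3}\right) + g\right) = \left(15 + 2 g\right) \left(- \frac{2}{3} + g\right)$)
$- 50 x{\left(-27 \right)} = - 50 \left(-10 + 2 \left(-27\right)^{2} + \frac{41}{3} \left(-27\right)\right) = - 50 \left(-10 + 2 \cdot 729 - 369\right) = - 50 \left(-10 + 1458 - 369\right) = \left(-50\right) 1079 = -53950$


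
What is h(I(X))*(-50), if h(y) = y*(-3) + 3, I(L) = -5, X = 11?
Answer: -900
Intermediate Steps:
h(y) = 3 - 3*y (h(y) = -3*y + 3 = 3 - 3*y)
h(I(X))*(-50) = (3 - 3*(-5))*(-50) = (3 + 15)*(-50) = 18*(-50) = -900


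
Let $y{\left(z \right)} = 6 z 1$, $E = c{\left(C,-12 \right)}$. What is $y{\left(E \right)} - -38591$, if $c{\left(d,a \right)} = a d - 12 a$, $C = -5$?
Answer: $39815$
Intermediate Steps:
$c{\left(d,a \right)} = - 12 a + a d$
$E = 204$ ($E = - 12 \left(-12 - 5\right) = \left(-12\right) \left(-17\right) = 204$)
$y{\left(z \right)} = 6 z$
$y{\left(E \right)} - -38591 = 6 \cdot 204 - -38591 = 1224 + 38591 = 39815$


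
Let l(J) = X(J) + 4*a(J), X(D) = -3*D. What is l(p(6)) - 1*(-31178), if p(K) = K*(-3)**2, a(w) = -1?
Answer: 31012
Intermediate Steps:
p(K) = 9*K (p(K) = K*9 = 9*K)
l(J) = -4 - 3*J (l(J) = -3*J + 4*(-1) = -3*J - 4 = -4 - 3*J)
l(p(6)) - 1*(-31178) = (-4 - 27*6) - 1*(-31178) = (-4 - 3*54) + 31178 = (-4 - 162) + 31178 = -166 + 31178 = 31012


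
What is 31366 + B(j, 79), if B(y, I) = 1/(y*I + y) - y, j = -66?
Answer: 165960959/5280 ≈ 31432.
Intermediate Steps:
B(y, I) = 1/(y + I*y) - y (B(y, I) = 1/(I*y + y) - y = 1/(y + I*y) - y)
31366 + B(j, 79) = 31366 + (1 - 1*(-66)² - 1*79*(-66)²)/((-66)*(1 + 79)) = 31366 - 1/66*(1 - 1*4356 - 1*79*4356)/80 = 31366 - 1/66*1/80*(1 - 4356 - 344124) = 31366 - 1/66*1/80*(-348479) = 31366 + 348479/5280 = 165960959/5280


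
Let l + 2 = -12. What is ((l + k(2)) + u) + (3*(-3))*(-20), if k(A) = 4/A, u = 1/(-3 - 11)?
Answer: 2351/14 ≈ 167.93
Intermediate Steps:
l = -14 (l = -2 - 12 = -14)
u = -1/14 (u = 1/(-14) = -1/14 ≈ -0.071429)
((l + k(2)) + u) + (3*(-3))*(-20) = ((-14 + 4/2) - 1/14) + (3*(-3))*(-20) = ((-14 + 4*(1/2)) - 1/14) - 9*(-20) = ((-14 + 2) - 1/14) + 180 = (-12 - 1/14) + 180 = -169/14 + 180 = 2351/14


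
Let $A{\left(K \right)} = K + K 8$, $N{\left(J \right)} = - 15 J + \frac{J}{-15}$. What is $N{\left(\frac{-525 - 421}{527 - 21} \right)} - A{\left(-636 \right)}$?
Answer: $\frac{1984498}{345} \approx 5752.2$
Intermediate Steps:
$N{\left(J \right)} = - \frac{226 J}{15}$ ($N{\left(J \right)} = - 15 J + J \left(- \frac{1}{15}\right) = - 15 J - \frac{J}{15} = - \frac{226 J}{15}$)
$A{\left(K \right)} = 9 K$ ($A{\left(K \right)} = K + 8 K = 9 K$)
$N{\left(\frac{-525 - 421}{527 - 21} \right)} - A{\left(-636 \right)} = - \frac{226 \frac{-525 - 421}{527 - 21}}{15} - 9 \left(-636\right) = - \frac{226 \left(- \frac{946}{506}\right)}{15} - -5724 = - \frac{226 \left(\left(-946\right) \frac{1}{506}\right)}{15} + 5724 = \left(- \frac{226}{15}\right) \left(- \frac{43}{23}\right) + 5724 = \frac{9718}{345} + 5724 = \frac{1984498}{345}$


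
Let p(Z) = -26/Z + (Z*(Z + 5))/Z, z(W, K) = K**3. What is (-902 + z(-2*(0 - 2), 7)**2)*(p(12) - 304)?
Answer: -202556045/6 ≈ -3.3759e+7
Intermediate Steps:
p(Z) = 5 + Z - 26/Z (p(Z) = -26/Z + (Z*(5 + Z))/Z = -26/Z + (5 + Z) = 5 + Z - 26/Z)
(-902 + z(-2*(0 - 2), 7)**2)*(p(12) - 304) = (-902 + (7**3)**2)*((5 + 12 - 26/12) - 304) = (-902 + 343**2)*((5 + 12 - 26*1/12) - 304) = (-902 + 117649)*((5 + 12 - 13/6) - 304) = 116747*(89/6 - 304) = 116747*(-1735/6) = -202556045/6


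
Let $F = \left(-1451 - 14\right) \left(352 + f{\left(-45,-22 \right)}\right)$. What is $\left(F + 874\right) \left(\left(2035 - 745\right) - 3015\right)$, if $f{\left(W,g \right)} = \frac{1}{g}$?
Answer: $\frac{19534360575}{22} \approx 8.8793 \cdot 10^{8}$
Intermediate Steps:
$F = - \frac{11343495}{22}$ ($F = \left(-1451 - 14\right) \left(352 + \frac{1}{-22}\right) = - 1465 \left(352 - \frac{1}{22}\right) = \left(-1465\right) \frac{7743}{22} = - \frac{11343495}{22} \approx -5.1561 \cdot 10^{5}$)
$\left(F + 874\right) \left(\left(2035 - 745\right) - 3015\right) = \left(- \frac{11343495}{22} + 874\right) \left(\left(2035 - 745\right) - 3015\right) = - \frac{11324267 \left(\left(2035 - 745\right) - 3015\right)}{22} = - \frac{11324267 \left(1290 - 3015\right)}{22} = \left(- \frac{11324267}{22}\right) \left(-1725\right) = \frac{19534360575}{22}$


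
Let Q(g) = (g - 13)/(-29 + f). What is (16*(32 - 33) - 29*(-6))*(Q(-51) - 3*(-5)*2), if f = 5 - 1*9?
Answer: 166532/33 ≈ 5046.4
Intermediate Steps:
f = -4 (f = 5 - 9 = -4)
Q(g) = 13/33 - g/33 (Q(g) = (g - 13)/(-29 - 4) = (-13 + g)/(-33) = (-13 + g)*(-1/33) = 13/33 - g/33)
(16*(32 - 33) - 29*(-6))*(Q(-51) - 3*(-5)*2) = (16*(32 - 33) - 29*(-6))*((13/33 - 1/33*(-51)) - 3*(-5)*2) = (16*(-1) + 174)*((13/33 + 17/11) + 15*2) = (-16 + 174)*(64/33 + 30) = 158*(1054/33) = 166532/33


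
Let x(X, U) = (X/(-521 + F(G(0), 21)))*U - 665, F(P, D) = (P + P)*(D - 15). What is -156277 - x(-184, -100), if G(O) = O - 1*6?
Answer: -92259516/593 ≈ -1.5558e+5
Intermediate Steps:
G(O) = -6 + O (G(O) = O - 6 = -6 + O)
F(P, D) = 2*P*(-15 + D) (F(P, D) = (2*P)*(-15 + D) = 2*P*(-15 + D))
x(X, U) = -665 - U*X/593 (x(X, U) = (X/(-521 + 2*(-6 + 0)*(-15 + 21)))*U - 665 = (X/(-521 + 2*(-6)*6))*U - 665 = (X/(-521 - 72))*U - 665 = (X/(-593))*U - 665 = (-X/593)*U - 665 = -U*X/593 - 665 = -665 - U*X/593)
-156277 - x(-184, -100) = -156277 - (-665 - 1/593*(-100)*(-184)) = -156277 - (-665 - 18400/593) = -156277 - 1*(-412745/593) = -156277 + 412745/593 = -92259516/593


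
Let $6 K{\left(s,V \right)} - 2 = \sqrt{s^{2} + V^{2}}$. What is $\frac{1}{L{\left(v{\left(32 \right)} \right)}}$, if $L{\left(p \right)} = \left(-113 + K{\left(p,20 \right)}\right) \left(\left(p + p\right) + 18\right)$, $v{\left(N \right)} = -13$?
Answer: $\frac{507}{456407} + \frac{3 \sqrt{569}}{1825628} \approx 0.00115$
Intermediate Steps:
$K{\left(s,V \right)} = \frac{1}{3} + \frac{\sqrt{V^{2} + s^{2}}}{6}$ ($K{\left(s,V \right)} = \frac{1}{3} + \frac{\sqrt{s^{2} + V^{2}}}{6} = \frac{1}{3} + \frac{\sqrt{V^{2} + s^{2}}}{6}$)
$L{\left(p \right)} = \left(18 + 2 p\right) \left(- \frac{338}{3} + \frac{\sqrt{400 + p^{2}}}{6}\right)$ ($L{\left(p \right)} = \left(-113 + \left(\frac{1}{3} + \frac{\sqrt{20^{2} + p^{2}}}{6}\right)\right) \left(\left(p + p\right) + 18\right) = \left(-113 + \left(\frac{1}{3} + \frac{\sqrt{400 + p^{2}}}{6}\right)\right) \left(2 p + 18\right) = \left(- \frac{338}{3} + \frac{\sqrt{400 + p^{2}}}{6}\right) \left(18 + 2 p\right) = \left(18 + 2 p\right) \left(- \frac{338}{3} + \frac{\sqrt{400 + p^{2}}}{6}\right)$)
$\frac{1}{L{\left(v{\left(32 \right)} \right)}} = \frac{1}{-2028 + 3 \sqrt{400 + \left(-13\right)^{2}} - - \frac{8788}{3} + \frac{1}{3} \left(-13\right) \sqrt{400 + \left(-13\right)^{2}}} = \frac{1}{-2028 + 3 \sqrt{400 + 169} + \frac{8788}{3} + \frac{1}{3} \left(-13\right) \sqrt{400 + 169}} = \frac{1}{-2028 + 3 \sqrt{569} + \frac{8788}{3} + \frac{1}{3} \left(-13\right) \sqrt{569}} = \frac{1}{-2028 + 3 \sqrt{569} + \frac{8788}{3} - \frac{13 \sqrt{569}}{3}} = \frac{1}{\frac{2704}{3} - \frac{4 \sqrt{569}}{3}}$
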